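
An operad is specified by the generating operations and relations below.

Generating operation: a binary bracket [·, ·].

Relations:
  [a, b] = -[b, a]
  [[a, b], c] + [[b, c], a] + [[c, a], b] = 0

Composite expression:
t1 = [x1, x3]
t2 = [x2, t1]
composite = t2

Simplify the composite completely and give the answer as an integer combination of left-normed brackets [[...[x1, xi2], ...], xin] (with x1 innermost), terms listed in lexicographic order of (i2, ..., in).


-[[x1, x3], x2]

Antisymmetry and Jacobi reduce to x1-anchored left-normed brackets.
Composite bracket: [x2, [x1, x3]]
Each bracket splits as ab - ba, giving 4 signed words (2^2 = 4).
Coefficients come from the x1-initial words:
  x1x3x2 (sign -1) contributes -[[x1, x3], x2]


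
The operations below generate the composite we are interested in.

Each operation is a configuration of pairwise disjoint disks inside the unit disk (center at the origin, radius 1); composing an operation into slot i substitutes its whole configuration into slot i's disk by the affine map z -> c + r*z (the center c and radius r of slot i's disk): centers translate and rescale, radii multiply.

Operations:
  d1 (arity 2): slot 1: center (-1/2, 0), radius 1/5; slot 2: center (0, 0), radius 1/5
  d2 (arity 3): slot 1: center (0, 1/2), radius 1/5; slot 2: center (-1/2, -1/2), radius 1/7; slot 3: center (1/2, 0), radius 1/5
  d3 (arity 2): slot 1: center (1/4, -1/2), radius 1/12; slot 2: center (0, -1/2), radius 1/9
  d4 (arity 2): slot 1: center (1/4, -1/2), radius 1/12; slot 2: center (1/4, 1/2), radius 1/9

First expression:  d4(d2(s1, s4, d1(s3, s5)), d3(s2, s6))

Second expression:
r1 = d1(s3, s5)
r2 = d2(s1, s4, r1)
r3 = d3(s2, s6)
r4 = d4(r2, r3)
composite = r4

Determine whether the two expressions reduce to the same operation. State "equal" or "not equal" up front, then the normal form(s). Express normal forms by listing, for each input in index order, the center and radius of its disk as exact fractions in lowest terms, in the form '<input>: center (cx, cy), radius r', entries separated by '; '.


equal; both compose to s1: center (1/4, -11/24), radius 1/60; s2: center (5/18, 4/9), radius 1/108; s3: center (17/60, -1/2), radius 1/300; s4: center (5/24, -13/24), radius 1/84; s5: center (7/24, -1/2), radius 1/300; s6: center (1/4, 4/9), radius 1/81


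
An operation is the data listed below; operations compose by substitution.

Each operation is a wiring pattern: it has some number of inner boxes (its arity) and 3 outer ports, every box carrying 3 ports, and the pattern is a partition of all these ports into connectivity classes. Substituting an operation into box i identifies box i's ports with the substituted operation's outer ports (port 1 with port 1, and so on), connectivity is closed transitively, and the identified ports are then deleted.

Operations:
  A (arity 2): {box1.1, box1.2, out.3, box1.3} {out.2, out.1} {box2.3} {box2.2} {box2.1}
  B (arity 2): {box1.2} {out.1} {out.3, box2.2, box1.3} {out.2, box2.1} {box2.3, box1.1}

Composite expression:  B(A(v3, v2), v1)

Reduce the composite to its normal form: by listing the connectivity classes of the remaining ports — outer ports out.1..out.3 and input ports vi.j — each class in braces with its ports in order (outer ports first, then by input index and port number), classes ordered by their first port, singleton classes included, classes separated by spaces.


{out.1} {out.2, v1.1} {out.3, v1.2, v3.1, v3.2, v3.3} {v1.3} {v2.1} {v2.2} {v2.3}

Substituting into B glues patterns; closure does the rest.
through A, on inputs (v3, v2): {out.1, out.2} {out.3, v3.1, v3.2, v3.3} {v2.1} {v2.2} {v2.3} (out.j = stage outer ports)
through B, on inputs (v3, v2, v1): {out.1} {out.2, v1.1} {out.3, v1.2, v3.1, v3.2, v3.3} {v1.3} {v2.1} {v2.2} {v2.3} (out.j = stage outer ports)


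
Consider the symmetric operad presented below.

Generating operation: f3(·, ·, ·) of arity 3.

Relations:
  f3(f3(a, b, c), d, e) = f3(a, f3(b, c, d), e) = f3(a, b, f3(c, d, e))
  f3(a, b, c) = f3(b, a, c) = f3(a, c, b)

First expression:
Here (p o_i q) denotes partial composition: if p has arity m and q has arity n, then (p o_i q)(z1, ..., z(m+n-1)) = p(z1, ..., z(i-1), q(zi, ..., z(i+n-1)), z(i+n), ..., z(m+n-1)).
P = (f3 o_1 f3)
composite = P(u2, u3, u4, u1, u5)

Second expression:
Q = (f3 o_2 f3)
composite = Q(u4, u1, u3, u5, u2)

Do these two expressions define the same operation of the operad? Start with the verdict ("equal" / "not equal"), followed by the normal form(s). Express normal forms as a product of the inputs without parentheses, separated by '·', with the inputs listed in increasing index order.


Reducing the first expression gives u1 · u2 · u3 · u4 · u5
Reducing the second expression gives u1 · u2 · u3 · u4 · u5
Both agree, so they are equal.

equal — both sides give u1 · u2 · u3 · u4 · u5


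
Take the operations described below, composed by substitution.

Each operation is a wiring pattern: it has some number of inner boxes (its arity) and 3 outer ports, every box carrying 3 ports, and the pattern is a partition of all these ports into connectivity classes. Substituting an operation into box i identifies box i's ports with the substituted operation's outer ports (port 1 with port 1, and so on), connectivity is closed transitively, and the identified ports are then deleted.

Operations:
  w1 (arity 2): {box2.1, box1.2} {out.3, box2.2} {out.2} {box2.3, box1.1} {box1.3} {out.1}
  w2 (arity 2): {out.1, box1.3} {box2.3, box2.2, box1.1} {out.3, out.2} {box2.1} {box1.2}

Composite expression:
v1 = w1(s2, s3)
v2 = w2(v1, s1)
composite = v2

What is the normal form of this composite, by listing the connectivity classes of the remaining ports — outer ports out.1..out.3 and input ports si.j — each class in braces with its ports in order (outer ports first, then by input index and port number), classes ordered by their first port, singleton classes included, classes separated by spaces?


Two ports join when wires chain via w2-identified ports.
w1 over (s2, s3) gives {out.1} {out.2} {out.3, s3.2} {s2.1, s3.3} {s2.2, s3.1} {s2.3}, out.j being that stage's outer ports
w2 over (s2, s3, s1) gives {out.1, s3.2} {out.2, out.3} {s1.1} {s1.2, s1.3} {s2.1, s3.3} {s2.2, s3.1} {s2.3}, out.j being that stage's outer ports

{out.1, s3.2} {out.2, out.3} {s1.1} {s1.2, s1.3} {s2.1, s3.3} {s2.2, s3.1} {s2.3}


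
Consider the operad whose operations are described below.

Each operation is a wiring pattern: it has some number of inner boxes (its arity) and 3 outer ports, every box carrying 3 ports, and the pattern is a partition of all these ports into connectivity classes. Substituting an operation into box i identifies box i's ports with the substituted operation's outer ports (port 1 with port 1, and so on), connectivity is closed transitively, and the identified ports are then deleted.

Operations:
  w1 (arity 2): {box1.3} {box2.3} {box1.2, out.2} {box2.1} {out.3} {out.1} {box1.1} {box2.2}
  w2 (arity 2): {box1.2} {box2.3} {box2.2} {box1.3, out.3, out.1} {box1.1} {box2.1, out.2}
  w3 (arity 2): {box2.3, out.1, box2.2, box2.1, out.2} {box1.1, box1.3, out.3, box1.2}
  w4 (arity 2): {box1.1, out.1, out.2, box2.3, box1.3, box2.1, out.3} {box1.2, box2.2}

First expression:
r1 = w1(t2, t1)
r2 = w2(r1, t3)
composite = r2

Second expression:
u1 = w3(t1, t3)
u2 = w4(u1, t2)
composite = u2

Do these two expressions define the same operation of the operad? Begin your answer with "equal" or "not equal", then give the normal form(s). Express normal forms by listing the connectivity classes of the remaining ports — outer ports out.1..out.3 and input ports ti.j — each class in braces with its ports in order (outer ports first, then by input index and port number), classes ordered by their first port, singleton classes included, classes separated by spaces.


not equal; the first gives {out.1, out.3} {out.2, t3.1} {t1.1} {t1.2} {t1.3} {t2.1} {t2.2} {t2.3} {t3.2} {t3.3} and the second {out.1, out.2, out.3, t1.1, t1.2, t1.3, t2.1, t2.2, t2.3, t3.1, t3.2, t3.3}

In normal form, the first expression is {out.1, out.3} {out.2, t3.1} {t1.1} {t1.2} {t1.3} {t2.1} {t2.2} {t2.3} {t3.2} {t3.3}
In normal form, the second expression is {out.1, out.2, out.3, t1.1, t1.2, t1.3, t2.1, t2.2, t2.3, t3.1, t3.2, t3.3}
They disagree, so not equal.


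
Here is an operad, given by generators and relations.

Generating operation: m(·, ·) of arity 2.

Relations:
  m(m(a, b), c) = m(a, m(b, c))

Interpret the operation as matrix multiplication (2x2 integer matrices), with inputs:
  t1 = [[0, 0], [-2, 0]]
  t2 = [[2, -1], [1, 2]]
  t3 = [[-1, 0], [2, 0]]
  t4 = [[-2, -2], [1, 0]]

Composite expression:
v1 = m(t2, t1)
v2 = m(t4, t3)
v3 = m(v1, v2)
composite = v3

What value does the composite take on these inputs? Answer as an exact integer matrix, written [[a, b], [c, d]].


m(t2, t1) = [[2, 0], [-4, 0]]
m(t4, t3) = [[-2, 0], [-1, 0]]
m(m(t2, t1), m(t4, t3)) = [[-4, 0], [8, 0]]

[[-4, 0], [8, 0]]


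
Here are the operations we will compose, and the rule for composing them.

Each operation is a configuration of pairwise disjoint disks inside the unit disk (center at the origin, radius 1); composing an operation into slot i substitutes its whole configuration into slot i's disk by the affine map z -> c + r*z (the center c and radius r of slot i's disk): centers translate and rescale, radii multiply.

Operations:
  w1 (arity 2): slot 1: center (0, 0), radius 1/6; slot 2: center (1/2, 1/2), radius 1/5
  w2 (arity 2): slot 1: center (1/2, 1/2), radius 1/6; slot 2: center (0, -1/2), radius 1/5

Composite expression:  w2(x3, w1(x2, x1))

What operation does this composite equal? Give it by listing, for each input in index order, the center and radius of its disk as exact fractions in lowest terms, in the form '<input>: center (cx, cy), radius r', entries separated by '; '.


Each x-disk chains the slot maps above it in w2; radii multiply.
x3: after 1 affine step, its disk has center (1/2, 1/2), radius 1/6
x2: after 2 affine steps, its disk has center (0, -1/2), radius 1/30
x1: after 2 affine steps, its disk has center (1/10, -2/5), radius 1/25

x1: center (1/10, -2/5), radius 1/25; x2: center (0, -1/2), radius 1/30; x3: center (1/2, 1/2), radius 1/6


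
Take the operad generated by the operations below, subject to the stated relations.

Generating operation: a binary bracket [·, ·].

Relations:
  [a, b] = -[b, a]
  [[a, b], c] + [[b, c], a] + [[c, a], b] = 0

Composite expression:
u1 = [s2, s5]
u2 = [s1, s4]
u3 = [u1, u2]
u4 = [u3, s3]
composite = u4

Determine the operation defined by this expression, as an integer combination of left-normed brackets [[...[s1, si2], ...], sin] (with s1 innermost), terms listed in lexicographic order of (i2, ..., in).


-[[[[s1, s4], s2], s5], s3] + [[[[s1, s4], s5], s2], s3]

Expand each bracket as ab - ba; the s1-initial words give the coefficients.
Composite bracket: [[[s2, s5], [s1, s4]], s3]
Full expansion: 16 signed words from ab - ba (2^4 = 16).
Only words starting with s1 matter:
  s1s4s2s5s3 appears with sign -1, giving the term -[[[[s1, s4], s2], s5], s3]
  s1s4s5s2s3 appears with sign +1, giving the term +[[[[s1, s4], s5], s2], s3]


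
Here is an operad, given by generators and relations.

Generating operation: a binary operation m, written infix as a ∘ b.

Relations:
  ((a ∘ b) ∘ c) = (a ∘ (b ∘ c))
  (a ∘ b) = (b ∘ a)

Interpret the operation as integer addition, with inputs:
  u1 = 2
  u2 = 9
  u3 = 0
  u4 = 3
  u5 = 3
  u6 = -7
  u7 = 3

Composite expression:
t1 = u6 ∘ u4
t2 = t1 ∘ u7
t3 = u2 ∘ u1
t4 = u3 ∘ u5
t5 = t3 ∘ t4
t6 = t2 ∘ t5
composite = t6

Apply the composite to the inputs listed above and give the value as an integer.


13


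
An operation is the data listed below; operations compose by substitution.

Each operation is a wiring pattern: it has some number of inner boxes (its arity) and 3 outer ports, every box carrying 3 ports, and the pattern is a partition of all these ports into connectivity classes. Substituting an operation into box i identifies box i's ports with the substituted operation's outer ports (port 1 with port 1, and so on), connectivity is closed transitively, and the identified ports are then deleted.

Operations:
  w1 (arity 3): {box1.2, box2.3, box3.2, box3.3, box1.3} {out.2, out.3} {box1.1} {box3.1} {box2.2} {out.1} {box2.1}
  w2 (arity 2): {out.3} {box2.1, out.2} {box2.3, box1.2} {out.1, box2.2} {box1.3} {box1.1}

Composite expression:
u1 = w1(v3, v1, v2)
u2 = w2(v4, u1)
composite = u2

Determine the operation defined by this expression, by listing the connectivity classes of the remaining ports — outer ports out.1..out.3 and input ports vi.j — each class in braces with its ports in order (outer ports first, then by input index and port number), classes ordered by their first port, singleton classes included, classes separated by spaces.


Two ports join when wires chain via w2-identified ports.
through w1, on inputs (v3, v1, v2): {out.1} {out.2, out.3} {v1.1} {v1.2} {v1.3, v2.2, v2.3, v3.2, v3.3} {v2.1} {v3.1} (out.j = stage outer ports)
through w2, on inputs (v4, v3, v1, v2): {out.1, v4.2} {out.2} {out.3} {v1.1} {v1.2} {v1.3, v2.2, v2.3, v3.2, v3.3} {v2.1} {v3.1} {v4.1} {v4.3} (out.j = stage outer ports)

{out.1, v4.2} {out.2} {out.3} {v1.1} {v1.2} {v1.3, v2.2, v2.3, v3.2, v3.3} {v2.1} {v3.1} {v4.1} {v4.3}


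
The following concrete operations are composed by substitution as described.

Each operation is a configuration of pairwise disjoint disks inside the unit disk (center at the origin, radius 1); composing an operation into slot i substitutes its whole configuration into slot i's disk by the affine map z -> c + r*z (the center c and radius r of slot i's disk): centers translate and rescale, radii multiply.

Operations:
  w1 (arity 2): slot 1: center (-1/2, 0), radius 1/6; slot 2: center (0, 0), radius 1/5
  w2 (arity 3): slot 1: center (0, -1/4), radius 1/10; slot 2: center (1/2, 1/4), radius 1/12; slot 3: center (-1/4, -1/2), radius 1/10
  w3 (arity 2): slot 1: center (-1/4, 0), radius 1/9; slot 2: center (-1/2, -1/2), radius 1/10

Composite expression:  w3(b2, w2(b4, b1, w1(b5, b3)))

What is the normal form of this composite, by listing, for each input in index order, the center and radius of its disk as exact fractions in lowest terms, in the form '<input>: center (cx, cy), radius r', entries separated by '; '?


Each b-disk chains the slot maps above it in w3; radii multiply.
tracing b2 down its 1-map path: center (-1/4, 0), radius 1/9
tracing b4 down its 2-map path: center (-1/2, -21/40), radius 1/100
tracing b1 down its 2-map path: center (-9/20, -19/40), radius 1/120
tracing b5 down its 3-map path: center (-53/100, -11/20), radius 1/600
tracing b3 down its 3-map path: center (-21/40, -11/20), radius 1/500

b1: center (-9/20, -19/40), radius 1/120; b2: center (-1/4, 0), radius 1/9; b3: center (-21/40, -11/20), radius 1/500; b4: center (-1/2, -21/40), radius 1/100; b5: center (-53/100, -11/20), radius 1/600


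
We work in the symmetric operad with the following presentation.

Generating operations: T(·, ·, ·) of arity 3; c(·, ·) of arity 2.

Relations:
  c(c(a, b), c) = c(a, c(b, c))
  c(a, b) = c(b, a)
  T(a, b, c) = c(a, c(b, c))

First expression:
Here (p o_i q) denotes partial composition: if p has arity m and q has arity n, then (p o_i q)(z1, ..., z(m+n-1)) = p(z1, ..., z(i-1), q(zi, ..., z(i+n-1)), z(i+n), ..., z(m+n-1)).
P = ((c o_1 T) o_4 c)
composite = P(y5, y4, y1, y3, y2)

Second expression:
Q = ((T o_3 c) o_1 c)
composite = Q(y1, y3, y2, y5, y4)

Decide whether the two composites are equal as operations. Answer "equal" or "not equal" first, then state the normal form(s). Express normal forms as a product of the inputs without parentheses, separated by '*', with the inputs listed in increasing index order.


In normal form, the first expression is y1 * y2 * y3 * y4 * y5
In normal form, the second expression is y1 * y2 * y3 * y4 * y5
One common form — equal.

equal; both compose to y1 * y2 * y3 * y4 * y5


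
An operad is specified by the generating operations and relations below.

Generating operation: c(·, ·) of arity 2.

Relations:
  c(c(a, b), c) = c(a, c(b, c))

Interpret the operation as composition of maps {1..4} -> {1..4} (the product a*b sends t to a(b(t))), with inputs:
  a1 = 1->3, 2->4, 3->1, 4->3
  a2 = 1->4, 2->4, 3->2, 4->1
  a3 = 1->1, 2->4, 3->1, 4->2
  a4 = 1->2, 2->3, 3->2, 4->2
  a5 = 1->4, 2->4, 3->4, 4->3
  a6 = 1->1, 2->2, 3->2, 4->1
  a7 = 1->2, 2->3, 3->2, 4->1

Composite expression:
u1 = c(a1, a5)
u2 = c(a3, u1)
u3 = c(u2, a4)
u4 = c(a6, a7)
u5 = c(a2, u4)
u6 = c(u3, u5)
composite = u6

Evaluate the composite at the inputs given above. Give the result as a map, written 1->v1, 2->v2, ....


1->1, 2->1, 3->1, 4->1

c(a1, a5) = 1->3, 2->3, 3->3, 4->1
c(a3, c(a1, a5)) = 1->1, 2->1, 3->1, 4->1
c(c(a3, c(a1, a5)), a4) = 1->1, 2->1, 3->1, 4->1
c(a6, a7) = 1->2, 2->2, 3->2, 4->1
c(a2, c(a6, a7)) = 1->4, 2->4, 3->4, 4->4
c(c(c(a3, c(a1, a5)), a4), c(a2, c(a6, a7))) = 1->1, 2->1, 3->1, 4->1


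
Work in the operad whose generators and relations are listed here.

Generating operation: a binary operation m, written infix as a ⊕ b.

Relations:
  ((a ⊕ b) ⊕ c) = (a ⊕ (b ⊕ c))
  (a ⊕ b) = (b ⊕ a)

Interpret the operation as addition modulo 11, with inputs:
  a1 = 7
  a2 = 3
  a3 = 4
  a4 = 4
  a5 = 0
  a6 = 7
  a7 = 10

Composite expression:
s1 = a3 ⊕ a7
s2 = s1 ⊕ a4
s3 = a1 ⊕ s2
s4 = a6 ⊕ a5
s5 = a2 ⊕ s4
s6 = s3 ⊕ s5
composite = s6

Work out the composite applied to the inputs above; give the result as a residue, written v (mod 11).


2 (mod 11)

(a3 ⊕ a7) = 3
((a3 ⊕ a7) ⊕ a4) = 7
(a1 ⊕ ((a3 ⊕ a7) ⊕ a4)) = 3
(a6 ⊕ a5) = 7
(a2 ⊕ (a6 ⊕ a5)) = 10
((a1 ⊕ ((a3 ⊕ a7) ⊕ a4)) ⊕ (a2 ⊕ (a6 ⊕ a5))) = 2


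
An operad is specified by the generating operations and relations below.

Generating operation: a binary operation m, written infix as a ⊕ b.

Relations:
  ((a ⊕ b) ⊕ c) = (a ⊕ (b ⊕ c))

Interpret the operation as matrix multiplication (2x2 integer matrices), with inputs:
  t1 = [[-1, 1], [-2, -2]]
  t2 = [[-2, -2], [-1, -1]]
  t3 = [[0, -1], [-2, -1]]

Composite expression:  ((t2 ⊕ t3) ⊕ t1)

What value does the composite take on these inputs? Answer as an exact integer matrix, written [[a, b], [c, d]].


[[-12, -4], [-6, -2]]

(t2 ⊕ t3) = [[4, 4], [2, 2]]
((t2 ⊕ t3) ⊕ t1) = [[-12, -4], [-6, -2]]


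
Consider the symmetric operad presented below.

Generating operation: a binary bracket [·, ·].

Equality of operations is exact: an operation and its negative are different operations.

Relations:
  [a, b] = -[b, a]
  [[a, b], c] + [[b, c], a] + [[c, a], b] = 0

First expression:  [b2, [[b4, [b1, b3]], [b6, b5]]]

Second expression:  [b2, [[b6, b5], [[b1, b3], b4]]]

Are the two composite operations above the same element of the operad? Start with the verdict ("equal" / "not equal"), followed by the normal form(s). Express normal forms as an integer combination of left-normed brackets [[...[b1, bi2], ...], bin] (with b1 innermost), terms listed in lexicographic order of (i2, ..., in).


Reducing the first expression gives -[[[[[b1, b3], b4], b5], b6], b2] + [[[[[b1, b3], b4], b6], b5], b2]
Reducing the second expression gives -[[[[[b1, b3], b4], b5], b6], b2] + [[[[[b1, b3], b4], b6], b5], b2]
Both agree, so they are equal.

equal — both sides give -[[[[[b1, b3], b4], b5], b6], b2] + [[[[[b1, b3], b4], b6], b5], b2]


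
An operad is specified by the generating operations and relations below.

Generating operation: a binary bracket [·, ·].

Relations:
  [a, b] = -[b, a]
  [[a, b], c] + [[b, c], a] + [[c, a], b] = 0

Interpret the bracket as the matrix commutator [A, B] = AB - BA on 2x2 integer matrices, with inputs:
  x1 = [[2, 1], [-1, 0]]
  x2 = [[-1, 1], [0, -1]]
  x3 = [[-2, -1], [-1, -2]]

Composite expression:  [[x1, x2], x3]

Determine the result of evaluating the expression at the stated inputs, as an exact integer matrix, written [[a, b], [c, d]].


[x1, x2] = [[1, 2], [0, -1]]
[[x1, x2], x3] = [[-2, -2], [2, 2]]

[[-2, -2], [2, 2]]


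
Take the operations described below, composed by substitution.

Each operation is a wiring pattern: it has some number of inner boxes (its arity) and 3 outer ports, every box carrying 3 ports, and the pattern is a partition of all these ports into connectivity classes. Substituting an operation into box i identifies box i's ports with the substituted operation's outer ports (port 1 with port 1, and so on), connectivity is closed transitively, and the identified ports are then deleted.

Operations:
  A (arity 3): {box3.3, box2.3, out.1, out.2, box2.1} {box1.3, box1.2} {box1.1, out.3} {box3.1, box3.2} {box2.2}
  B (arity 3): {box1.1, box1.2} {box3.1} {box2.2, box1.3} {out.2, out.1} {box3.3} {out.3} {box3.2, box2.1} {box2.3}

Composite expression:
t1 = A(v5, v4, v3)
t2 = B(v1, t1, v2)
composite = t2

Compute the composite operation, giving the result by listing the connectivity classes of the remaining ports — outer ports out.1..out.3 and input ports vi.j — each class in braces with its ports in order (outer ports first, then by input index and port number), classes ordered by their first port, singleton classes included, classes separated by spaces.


{out.1, out.2} {out.3} {v1.1, v1.2} {v1.3, v2.2, v3.3, v4.1, v4.3} {v2.1} {v2.3} {v3.1, v3.2} {v4.2} {v5.1} {v5.2, v5.3}

After gluing at B, chains via deleted ports link the v-ports.
composing A on (v5, v4, v3), with out.j its own outer ports: {out.1, out.2, v3.3, v4.1, v4.3} {out.3, v5.1} {v3.1, v3.2} {v4.2} {v5.2, v5.3}
composing B on (v1, v5, v4, v3, v2), with out.j its own outer ports: {out.1, out.2} {out.3} {v1.1, v1.2} {v1.3, v2.2, v3.3, v4.1, v4.3} {v2.1} {v2.3} {v3.1, v3.2} {v4.2} {v5.1} {v5.2, v5.3}


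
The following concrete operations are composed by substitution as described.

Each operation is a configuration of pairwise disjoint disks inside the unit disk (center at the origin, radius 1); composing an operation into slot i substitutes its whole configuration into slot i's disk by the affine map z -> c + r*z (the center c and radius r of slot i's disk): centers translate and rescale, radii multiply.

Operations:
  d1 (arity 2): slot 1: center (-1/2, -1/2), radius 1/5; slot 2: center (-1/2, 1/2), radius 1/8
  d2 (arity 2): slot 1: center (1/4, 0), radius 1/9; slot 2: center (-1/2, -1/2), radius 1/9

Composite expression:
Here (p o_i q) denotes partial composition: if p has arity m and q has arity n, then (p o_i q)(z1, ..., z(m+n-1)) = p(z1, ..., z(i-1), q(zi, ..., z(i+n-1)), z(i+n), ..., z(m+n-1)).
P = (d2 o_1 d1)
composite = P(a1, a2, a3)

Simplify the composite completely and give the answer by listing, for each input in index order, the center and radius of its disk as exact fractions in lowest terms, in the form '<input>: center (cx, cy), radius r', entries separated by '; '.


a1: center (7/36, -1/18), radius 1/45; a2: center (7/36, 1/18), radius 1/72; a3: center (-1/2, -1/2), radius 1/9

Each a-disk chains the slot maps above it in d2; radii multiply.
input a1: composing its 2 substitution steps yields center (7/36, -1/18), radius 1/45
input a2: composing its 2 substitution steps yields center (7/36, 1/18), radius 1/72
input a3: composing its 1 substitution step yields center (-1/2, -1/2), radius 1/9


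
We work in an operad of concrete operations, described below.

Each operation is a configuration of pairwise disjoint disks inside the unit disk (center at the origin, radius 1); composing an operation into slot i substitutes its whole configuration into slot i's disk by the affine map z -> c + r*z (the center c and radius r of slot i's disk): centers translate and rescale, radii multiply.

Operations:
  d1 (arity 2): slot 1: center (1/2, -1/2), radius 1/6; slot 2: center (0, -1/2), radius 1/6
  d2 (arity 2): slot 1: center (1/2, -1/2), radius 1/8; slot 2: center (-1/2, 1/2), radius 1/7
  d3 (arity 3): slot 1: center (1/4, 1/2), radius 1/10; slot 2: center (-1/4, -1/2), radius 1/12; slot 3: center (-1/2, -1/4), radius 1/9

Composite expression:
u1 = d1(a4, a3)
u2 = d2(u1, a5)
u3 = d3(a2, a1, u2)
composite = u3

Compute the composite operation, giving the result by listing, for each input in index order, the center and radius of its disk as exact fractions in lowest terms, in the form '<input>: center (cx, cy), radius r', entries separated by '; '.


a1: center (-1/4, -1/2), radius 1/12; a2: center (1/4, 1/2), radius 1/10; a3: center (-4/9, -5/16), radius 1/432; a4: center (-7/16, -5/16), radius 1/432; a5: center (-5/9, -7/36), radius 1/63


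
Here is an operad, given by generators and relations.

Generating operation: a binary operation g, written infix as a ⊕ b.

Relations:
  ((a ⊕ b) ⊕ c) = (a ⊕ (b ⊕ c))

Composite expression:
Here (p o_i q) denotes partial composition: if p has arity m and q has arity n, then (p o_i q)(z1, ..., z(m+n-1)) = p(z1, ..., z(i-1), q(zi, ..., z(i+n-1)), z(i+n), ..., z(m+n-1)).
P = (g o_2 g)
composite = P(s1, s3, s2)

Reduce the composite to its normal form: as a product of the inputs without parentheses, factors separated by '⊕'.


Associativity of g dissolves the nesting; only the s-input order survives.
(s3 ⊕ s2) unparenthesizes to s3 ⊕ s2
(s1 ⊕ (s3 ⊕ s2)) unparenthesizes to s1 ⊕ s3 ⊕ s2

s1 ⊕ s3 ⊕ s2


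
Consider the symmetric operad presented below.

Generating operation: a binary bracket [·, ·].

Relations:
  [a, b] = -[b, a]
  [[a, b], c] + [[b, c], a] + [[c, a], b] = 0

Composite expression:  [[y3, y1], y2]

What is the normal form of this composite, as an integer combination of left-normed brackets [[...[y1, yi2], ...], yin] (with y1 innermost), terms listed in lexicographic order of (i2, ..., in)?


-[[y1, y3], y2]

In the tensor algebra, words opening y1 carry the y1-anchored form.
Composite bracket: [[y3, y1], y2]
The bracket unfolds into 4 signed words via [a, b] = ab - ba (2^2 = 4).
Words beginning with y1 determine it all:
  from y1y3y2, sign -1: term -[[y1, y3], y2]


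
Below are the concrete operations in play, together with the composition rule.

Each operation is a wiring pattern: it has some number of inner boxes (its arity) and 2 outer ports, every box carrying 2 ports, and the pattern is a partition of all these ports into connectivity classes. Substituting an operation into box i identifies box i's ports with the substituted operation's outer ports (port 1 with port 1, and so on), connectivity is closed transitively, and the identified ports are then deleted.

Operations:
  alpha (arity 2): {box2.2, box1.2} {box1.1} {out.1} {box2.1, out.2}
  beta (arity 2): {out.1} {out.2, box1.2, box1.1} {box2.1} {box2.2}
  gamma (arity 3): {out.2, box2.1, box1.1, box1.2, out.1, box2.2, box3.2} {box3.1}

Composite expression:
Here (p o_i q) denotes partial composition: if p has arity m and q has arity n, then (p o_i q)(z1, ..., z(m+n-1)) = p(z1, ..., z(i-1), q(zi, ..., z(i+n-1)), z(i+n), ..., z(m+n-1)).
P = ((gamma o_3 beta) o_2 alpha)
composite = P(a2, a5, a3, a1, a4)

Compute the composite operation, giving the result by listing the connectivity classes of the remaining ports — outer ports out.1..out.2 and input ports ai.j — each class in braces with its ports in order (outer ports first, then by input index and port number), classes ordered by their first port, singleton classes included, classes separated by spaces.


Substituting into gamma glues patterns; closure does the rest.
the subtree at alpha composes to {out.1} {out.2, a3.1} {a3.2, a5.2} {a5.1} on (a5, a3); out.j = own outer ports
the subtree at beta composes to {out.1} {out.2, a1.1, a1.2} {a4.1} {a4.2} on (a1, a4); out.j = own outer ports
the subtree at gamma composes to {out.1, out.2, a1.1, a1.2, a2.1, a2.2, a3.1} {a3.2, a5.2} {a4.1} {a4.2} {a5.1} on (a2, a5, a3, a1, a4); out.j = own outer ports

{out.1, out.2, a1.1, a1.2, a2.1, a2.2, a3.1} {a3.2, a5.2} {a4.1} {a4.2} {a5.1}


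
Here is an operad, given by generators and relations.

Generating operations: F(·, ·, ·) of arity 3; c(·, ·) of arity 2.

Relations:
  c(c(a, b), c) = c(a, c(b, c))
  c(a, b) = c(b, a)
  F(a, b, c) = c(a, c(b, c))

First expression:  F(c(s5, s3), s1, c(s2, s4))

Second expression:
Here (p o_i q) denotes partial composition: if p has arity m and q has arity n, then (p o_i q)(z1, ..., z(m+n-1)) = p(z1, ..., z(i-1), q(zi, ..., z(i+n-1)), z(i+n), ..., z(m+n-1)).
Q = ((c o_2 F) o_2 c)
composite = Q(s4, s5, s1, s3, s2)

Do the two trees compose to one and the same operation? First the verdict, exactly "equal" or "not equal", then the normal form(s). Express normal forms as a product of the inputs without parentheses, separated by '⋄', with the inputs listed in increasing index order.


equal; both compose to s1 ⋄ s2 ⋄ s3 ⋄ s4 ⋄ s5

Reducing the first expression gives s1 ⋄ s2 ⋄ s3 ⋄ s4 ⋄ s5
Reducing the second expression gives s1 ⋄ s2 ⋄ s3 ⋄ s4 ⋄ s5
The forms coincide; equal.


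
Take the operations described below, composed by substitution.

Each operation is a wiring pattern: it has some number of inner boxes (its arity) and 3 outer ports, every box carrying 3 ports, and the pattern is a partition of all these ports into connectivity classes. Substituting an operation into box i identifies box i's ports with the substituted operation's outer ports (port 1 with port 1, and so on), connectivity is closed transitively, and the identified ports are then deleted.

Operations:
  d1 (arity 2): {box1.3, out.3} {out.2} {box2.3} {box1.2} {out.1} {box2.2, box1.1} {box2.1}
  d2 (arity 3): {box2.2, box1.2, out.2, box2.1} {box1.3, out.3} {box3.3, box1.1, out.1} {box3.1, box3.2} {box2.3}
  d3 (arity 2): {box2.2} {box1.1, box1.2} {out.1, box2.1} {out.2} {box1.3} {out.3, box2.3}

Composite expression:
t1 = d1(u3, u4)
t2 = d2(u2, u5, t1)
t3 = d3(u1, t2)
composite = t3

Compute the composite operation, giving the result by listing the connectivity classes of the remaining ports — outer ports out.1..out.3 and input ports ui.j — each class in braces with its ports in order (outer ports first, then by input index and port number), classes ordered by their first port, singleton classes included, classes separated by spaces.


Substituting into d3 glues patterns; closure does the rest.
d1 over (u3, u4) gives {out.1} {out.2} {out.3, u3.3} {u3.1, u4.2} {u3.2} {u4.1} {u4.3}, out.j being that stage's outer ports
d2 over (u2, u5, u3, u4) gives {out.1, u2.1, u3.3} {out.2, u2.2, u5.1, u5.2} {out.3, u2.3} {u3.1, u4.2} {u3.2} {u4.1} {u4.3} {u5.3}, out.j being that stage's outer ports
d3 over (u1, u2, u5, u3, u4) gives {out.1, u2.1, u3.3} {out.2} {out.3, u2.3} {u1.1, u1.2} {u1.3} {u2.2, u5.1, u5.2} {u3.1, u4.2} {u3.2} {u4.1} {u4.3} {u5.3}, out.j being that stage's outer ports

{out.1, u2.1, u3.3} {out.2} {out.3, u2.3} {u1.1, u1.2} {u1.3} {u2.2, u5.1, u5.2} {u3.1, u4.2} {u3.2} {u4.1} {u4.3} {u5.3}


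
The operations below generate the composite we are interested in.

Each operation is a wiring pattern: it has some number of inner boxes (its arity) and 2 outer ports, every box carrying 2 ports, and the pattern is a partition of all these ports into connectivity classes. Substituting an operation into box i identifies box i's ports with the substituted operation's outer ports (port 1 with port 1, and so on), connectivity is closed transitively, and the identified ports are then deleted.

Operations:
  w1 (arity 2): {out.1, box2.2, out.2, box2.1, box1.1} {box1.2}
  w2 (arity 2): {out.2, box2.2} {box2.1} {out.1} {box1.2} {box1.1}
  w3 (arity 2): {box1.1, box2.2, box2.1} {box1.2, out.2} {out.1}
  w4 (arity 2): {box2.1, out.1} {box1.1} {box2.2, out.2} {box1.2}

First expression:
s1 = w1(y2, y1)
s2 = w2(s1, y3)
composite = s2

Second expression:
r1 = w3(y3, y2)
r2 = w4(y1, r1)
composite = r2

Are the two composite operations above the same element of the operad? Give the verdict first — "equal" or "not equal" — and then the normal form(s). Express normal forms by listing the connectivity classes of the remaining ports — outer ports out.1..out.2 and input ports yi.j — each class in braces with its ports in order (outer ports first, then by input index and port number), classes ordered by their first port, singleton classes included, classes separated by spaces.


Normal form of the first expression: {out.1} {out.2, y3.2} {y1.1, y1.2, y2.1} {y2.2} {y3.1}
Normal form of the second expression: {out.1} {out.2, y3.2} {y1.1} {y1.2} {y2.1, y2.2, y3.1}
The normal forms differ: not equal.

not equal: they reduce to {out.1} {out.2, y3.2} {y1.1, y1.2, y2.1} {y2.2} {y3.1} and {out.1} {out.2, y3.2} {y1.1} {y1.2} {y2.1, y2.2, y3.1}


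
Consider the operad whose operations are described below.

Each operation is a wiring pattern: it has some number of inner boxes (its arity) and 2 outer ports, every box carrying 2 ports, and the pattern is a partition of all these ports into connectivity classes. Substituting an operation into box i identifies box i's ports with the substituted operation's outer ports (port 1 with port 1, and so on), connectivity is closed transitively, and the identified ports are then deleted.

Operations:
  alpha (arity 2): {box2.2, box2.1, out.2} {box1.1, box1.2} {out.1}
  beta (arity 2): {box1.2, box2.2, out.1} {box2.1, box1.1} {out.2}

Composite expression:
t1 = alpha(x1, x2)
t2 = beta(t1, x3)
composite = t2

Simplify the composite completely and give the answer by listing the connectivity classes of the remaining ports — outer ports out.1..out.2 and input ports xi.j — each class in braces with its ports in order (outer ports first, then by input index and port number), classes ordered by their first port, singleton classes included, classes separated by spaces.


{out.1, x2.1, x2.2, x3.2} {out.2} {x1.1, x1.2} {x3.1}

Reachability decides: close wires over beta-identified ports.
the subtree at alpha composes to {out.1} {out.2, x2.1, x2.2} {x1.1, x1.2} on (x1, x2); out.j = own outer ports
the subtree at beta composes to {out.1, x2.1, x2.2, x3.2} {out.2} {x1.1, x1.2} {x3.1} on (x1, x2, x3); out.j = own outer ports


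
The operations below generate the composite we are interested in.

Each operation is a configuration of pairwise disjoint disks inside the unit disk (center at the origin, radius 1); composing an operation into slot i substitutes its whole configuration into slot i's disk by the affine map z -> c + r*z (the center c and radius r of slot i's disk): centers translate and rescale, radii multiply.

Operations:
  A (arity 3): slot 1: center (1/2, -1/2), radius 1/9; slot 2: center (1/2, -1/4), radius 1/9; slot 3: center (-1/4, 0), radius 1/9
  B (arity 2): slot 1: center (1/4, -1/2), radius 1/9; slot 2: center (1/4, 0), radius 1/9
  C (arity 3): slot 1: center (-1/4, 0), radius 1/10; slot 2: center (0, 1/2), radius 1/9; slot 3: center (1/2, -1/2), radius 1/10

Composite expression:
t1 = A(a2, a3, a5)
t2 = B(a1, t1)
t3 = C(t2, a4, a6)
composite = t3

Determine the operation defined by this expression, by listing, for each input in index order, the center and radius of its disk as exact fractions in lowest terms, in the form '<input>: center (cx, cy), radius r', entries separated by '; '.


a1: center (-9/40, -1/20), radius 1/90; a2: center (-79/360, -1/180), radius 1/810; a3: center (-79/360, -1/360), radius 1/810; a4: center (0, 1/2), radius 1/9; a5: center (-41/180, 0), radius 1/810; a6: center (1/2, -1/2), radius 1/10

Follow each a-input down from C: c' goes to c + r*c', radius to r*r'.
input a1: applying the 2 nested substitutions gives center (-9/40, -1/20), radius 1/90
input a2: applying the 3 nested substitutions gives center (-79/360, -1/180), radius 1/810
input a3: applying the 3 nested substitutions gives center (-79/360, -1/360), radius 1/810
input a5: applying the 3 nested substitutions gives center (-41/180, 0), radius 1/810
input a4: applying the 1 nested substitution gives center (0, 1/2), radius 1/9
input a6: applying the 1 nested substitution gives center (1/2, -1/2), radius 1/10


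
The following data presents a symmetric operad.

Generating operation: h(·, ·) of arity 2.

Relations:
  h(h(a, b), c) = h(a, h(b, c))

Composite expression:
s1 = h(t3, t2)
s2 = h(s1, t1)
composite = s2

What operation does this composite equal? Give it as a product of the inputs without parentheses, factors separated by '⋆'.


t3 ⋆ t2 ⋆ t1

Under associativity of h, the answer is the t's in reading order.
h(t3, t2) reduces to t3 ⋆ t2
h(h(t3, t2), t1) reduces to t3 ⋆ t2 ⋆ t1


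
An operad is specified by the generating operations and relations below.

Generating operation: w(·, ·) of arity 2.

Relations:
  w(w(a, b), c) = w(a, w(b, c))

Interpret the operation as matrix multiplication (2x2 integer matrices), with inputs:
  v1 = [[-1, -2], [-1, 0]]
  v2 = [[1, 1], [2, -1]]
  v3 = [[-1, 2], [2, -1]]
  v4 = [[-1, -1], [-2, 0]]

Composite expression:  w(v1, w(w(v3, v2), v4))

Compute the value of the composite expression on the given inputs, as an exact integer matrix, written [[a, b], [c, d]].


[[9, 3], [-3, 3]]

w(v3, v2) = [[3, -3], [0, 3]]
w(w(v3, v2), v4) = [[3, -3], [-6, 0]]
w(v1, w(w(v3, v2), v4)) = [[9, 3], [-3, 3]]


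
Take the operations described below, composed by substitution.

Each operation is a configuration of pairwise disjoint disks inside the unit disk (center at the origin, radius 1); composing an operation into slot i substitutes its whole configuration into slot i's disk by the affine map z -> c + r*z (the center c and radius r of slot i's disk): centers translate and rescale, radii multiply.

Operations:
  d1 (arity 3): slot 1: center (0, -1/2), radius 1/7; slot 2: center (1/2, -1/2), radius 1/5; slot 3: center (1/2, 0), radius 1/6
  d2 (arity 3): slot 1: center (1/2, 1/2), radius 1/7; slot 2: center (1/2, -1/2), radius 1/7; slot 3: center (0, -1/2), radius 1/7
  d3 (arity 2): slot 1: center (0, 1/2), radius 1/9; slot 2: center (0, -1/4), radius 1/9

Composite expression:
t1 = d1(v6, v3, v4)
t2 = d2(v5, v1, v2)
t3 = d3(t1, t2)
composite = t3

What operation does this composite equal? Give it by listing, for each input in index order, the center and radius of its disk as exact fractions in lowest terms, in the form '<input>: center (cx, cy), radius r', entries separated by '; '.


v1: center (1/18, -11/36), radius 1/63; v2: center (0, -11/36), radius 1/63; v3: center (1/18, 4/9), radius 1/45; v4: center (1/18, 1/2), radius 1/54; v5: center (1/18, -7/36), radius 1/63; v6: center (0, 4/9), radius 1/63

Follow each v-input down from d3: c' goes to c + r*c', radius to r*r'.
for v6, the 2-step affine chain lands on center (0, 4/9), radius 1/63
for v3, the 2-step affine chain lands on center (1/18, 4/9), radius 1/45
for v4, the 2-step affine chain lands on center (1/18, 1/2), radius 1/54
for v5, the 2-step affine chain lands on center (1/18, -7/36), radius 1/63
for v1, the 2-step affine chain lands on center (1/18, -11/36), radius 1/63
for v2, the 2-step affine chain lands on center (0, -11/36), radius 1/63


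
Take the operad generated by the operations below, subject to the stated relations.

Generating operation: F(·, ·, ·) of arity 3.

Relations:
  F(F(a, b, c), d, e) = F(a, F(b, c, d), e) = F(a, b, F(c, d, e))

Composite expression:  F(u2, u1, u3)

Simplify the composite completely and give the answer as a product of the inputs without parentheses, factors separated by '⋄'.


u2 ⋄ u1 ⋄ u3


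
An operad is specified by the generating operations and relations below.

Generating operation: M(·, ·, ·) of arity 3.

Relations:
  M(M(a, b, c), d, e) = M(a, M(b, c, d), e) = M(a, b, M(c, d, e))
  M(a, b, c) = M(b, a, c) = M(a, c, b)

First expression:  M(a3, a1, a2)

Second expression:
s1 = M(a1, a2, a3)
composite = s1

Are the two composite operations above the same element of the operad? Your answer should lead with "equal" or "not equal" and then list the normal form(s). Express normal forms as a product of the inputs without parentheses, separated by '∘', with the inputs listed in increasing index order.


The first expression, normalized: a1 ∘ a2 ∘ a3
The second expression, normalized: a1 ∘ a2 ∘ a3
One common form — equal.

equal; both compose to a1 ∘ a2 ∘ a3


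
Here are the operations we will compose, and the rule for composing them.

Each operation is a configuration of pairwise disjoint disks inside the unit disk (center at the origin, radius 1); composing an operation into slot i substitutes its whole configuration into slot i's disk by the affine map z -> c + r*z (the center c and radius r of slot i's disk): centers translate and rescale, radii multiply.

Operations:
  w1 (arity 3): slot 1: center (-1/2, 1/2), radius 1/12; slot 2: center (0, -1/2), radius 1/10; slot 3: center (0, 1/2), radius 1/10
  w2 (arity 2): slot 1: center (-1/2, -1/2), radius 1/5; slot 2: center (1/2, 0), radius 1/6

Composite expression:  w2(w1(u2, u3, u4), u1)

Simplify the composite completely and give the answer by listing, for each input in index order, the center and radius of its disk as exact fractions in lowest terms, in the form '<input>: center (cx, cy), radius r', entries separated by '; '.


u1: center (1/2, 0), radius 1/6; u2: center (-3/5, -2/5), radius 1/60; u3: center (-1/2, -3/5), radius 1/50; u4: center (-1/2, -2/5), radius 1/50

Nesting under w2 composes maps z -> c + r*z down each u-path.
input u2: applying the 2 nested substitutions gives center (-3/5, -2/5), radius 1/60
input u3: applying the 2 nested substitutions gives center (-1/2, -3/5), radius 1/50
input u4: applying the 2 nested substitutions gives center (-1/2, -2/5), radius 1/50
input u1: applying the 1 nested substitution gives center (1/2, 0), radius 1/6
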